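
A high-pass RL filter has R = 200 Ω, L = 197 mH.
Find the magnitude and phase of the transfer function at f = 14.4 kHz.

Step 1 — Angular frequency: ω = 2π·1.44e+04 = 9.048e+04 rad/s.
Step 2 — Transfer function: H(jω) = jωL/(R + jωL).
Step 3 — Numerator jωL = j·1.782e+04; denominator R + jωL = 200 + j1.782e+04.
Step 4 — H = 0.9999 + j0.01122.
Step 5 — Magnitude: |H| = 0.9999 (-0.0 dB); phase: φ = 0.6°.

|H| = 0.9999 (-0.0 dB), φ = 0.6°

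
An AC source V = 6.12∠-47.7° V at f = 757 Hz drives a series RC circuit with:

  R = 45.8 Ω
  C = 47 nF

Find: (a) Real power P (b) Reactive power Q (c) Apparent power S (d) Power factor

Step 1 — Angular frequency: ω = 2π·f = 2π·757 = 4756 rad/s.
Step 2 — Component impedances:
  R: Z = R = 45.8 Ω
  C: Z = 1/(jωC) = -j/(ω·C) = 0 - j4473 Ω
Step 3 — Series combination: Z_total = R + C = 45.8 - j4473 Ω = 4474∠-89.4° Ω.
Step 4 — Source phasor: V = 6.12∠-47.7° V = 4.119 - j4.527 V.
Step 5 — Current: I = V / Z = 0.001021 + j0.0009103 A = 0.001368∠41.7° A.
Step 6 — Complex power: S = V·I* = 8.572e-05 - j0.008372 VA.
Step 7 — Real power: P = Re(S) = 8.572e-05 W.
Step 8 — Reactive power: Q = Im(S) = -0.008372 VAR.
Step 9 — Apparent power: |S| = 0.008372 VA.
Step 10 — Power factor: PF = P/|S| = 0.01024 (leading).

(a) P = 8.572e-05 W  (b) Q = -0.008372 VAR  (c) S = 0.008372 VA  (d) PF = 0.01024 (leading)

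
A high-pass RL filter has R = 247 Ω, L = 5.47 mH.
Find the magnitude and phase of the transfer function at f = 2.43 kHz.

Step 1 — Angular frequency: ω = 2π·2430 = 1.527e+04 rad/s.
Step 2 — Transfer function: H(jω) = jωL/(R + jωL).
Step 3 — Numerator jωL = j·83.52; denominator R + jωL = 247 + j83.52.
Step 4 — H = 0.1026 + j0.3034.
Step 5 — Magnitude: |H| = 0.3203 (-9.9 dB); phase: φ = 71.3°.

|H| = 0.3203 (-9.9 dB), φ = 71.3°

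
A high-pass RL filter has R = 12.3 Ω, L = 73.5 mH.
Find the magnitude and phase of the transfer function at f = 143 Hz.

Step 1 — Angular frequency: ω = 2π·143 = 898.5 rad/s.
Step 2 — Transfer function: H(jω) = jωL/(R + jωL).
Step 3 — Numerator jωL = j·66.04; denominator R + jωL = 12.3 + j66.04.
Step 4 — H = 0.9665 + j0.18.
Step 5 — Magnitude: |H| = 0.9831 (-0.1 dB); phase: φ = 10.6°.

|H| = 0.9831 (-0.1 dB), φ = 10.6°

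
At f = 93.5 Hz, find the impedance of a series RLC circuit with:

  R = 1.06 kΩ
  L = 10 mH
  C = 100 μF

Step 1 — Angular frequency: ω = 2π·f = 2π·93.5 = 587.5 rad/s.
Step 2 — Component impedances:
  R: Z = R = 1060 Ω
  L: Z = jωL = j·587.5·0.01 = 0 + j5.875 Ω
  C: Z = 1/(jωC) = -j/(ω·C) = 0 - j17.02 Ω
Step 3 — Series combination: Z_total = R + L + C = 1060 - j11.15 Ω = 1060∠-0.6° Ω.

Z = 1060 - j11.15 Ω = 1060∠-0.6° Ω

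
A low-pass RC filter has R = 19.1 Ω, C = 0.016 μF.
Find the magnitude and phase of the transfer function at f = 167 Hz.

Step 1 — Angular frequency: ω = 2π·167 = 1049 rad/s.
Step 2 — Transfer function: H(jω) = 1/(1 + jωRC).
Step 3 — Denominator: 1 + jωRC = 1 + j·1049·19.1·1.6e-08 = 1 + j0.0003207.
Step 4 — H = 1 - j0.0003207.
Step 5 — Magnitude: |H| = 1 (-0.0 dB); phase: φ = -0.0°.

|H| = 1 (-0.0 dB), φ = -0.0°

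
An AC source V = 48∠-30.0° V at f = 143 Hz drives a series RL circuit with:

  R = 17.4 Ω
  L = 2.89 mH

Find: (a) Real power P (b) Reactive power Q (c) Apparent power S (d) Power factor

Step 1 — Angular frequency: ω = 2π·f = 2π·143 = 898.5 rad/s.
Step 2 — Component impedances:
  R: Z = R = 17.4 Ω
  L: Z = jωL = j·898.5·0.00289 = 0 + j2.597 Ω
Step 3 — Series combination: Z_total = R + L = 17.4 + j2.597 Ω = 17.59∠8.5° Ω.
Step 4 — Source phasor: V = 48∠-30.0° V = 41.57 - j24 V.
Step 5 — Current: I = V / Z = 2.136 - j1.698 A = 2.728∠-38.5° A.
Step 6 — Complex power: S = V·I* = 129.5 + j19.33 VA.
Step 7 — Real power: P = Re(S) = 129.5 W.
Step 8 — Reactive power: Q = Im(S) = 19.33 VAR.
Step 9 — Apparent power: |S| = 131 VA.
Step 10 — Power factor: PF = P/|S| = 0.989 (lagging).

(a) P = 129.5 W  (b) Q = 19.33 VAR  (c) S = 131 VA  (d) PF = 0.989 (lagging)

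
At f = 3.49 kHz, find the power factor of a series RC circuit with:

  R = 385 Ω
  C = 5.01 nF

Step 1 — Angular frequency: ω = 2π·f = 2π·3490 = 2.193e+04 rad/s.
Step 2 — Component impedances:
  R: Z = R = 385 Ω
  C: Z = 1/(jωC) = -j/(ω·C) = 0 - j9102 Ω
Step 3 — Series combination: Z_total = R + C = 385 - j9102 Ω = 9111∠-87.6° Ω.
Step 4 — Power factor: PF = cos(φ) = Re(Z)/|Z| = 385/9111 = 0.04226.
Step 5 — Type: Im(Z) = -9102 ⇒ leading (phase φ = -87.6°).

PF = 0.04226 (leading, φ = -87.6°)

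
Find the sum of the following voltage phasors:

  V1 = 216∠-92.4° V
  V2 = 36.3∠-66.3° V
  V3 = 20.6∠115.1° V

Step 1 — Convert each phasor to rectangular form:
  V1 = 216·(cos(-92.4°) + j·sin(-92.4°)) = -9.045 - j215.8 V
  V2 = 36.3·(cos(-66.3°) + j·sin(-66.3°)) = 14.59 - j33.24 V
  V3 = 20.6·(cos(115.1°) + j·sin(115.1°)) = -8.739 + j18.65 V
Step 2 — Sum components: V_total = -3.193 - j230.4 V.
Step 3 — Convert to polar: |V_total| = 230.4 V, ∠V_total = -90.8°.

V_total = 230.4∠-90.8° V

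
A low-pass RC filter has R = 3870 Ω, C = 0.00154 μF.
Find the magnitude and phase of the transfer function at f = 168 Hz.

Step 1 — Angular frequency: ω = 2π·168 = 1056 rad/s.
Step 2 — Transfer function: H(jω) = 1/(1 + jωRC).
Step 3 — Denominator: 1 + jωRC = 1 + j·1056·3870·1.54e-09 = 1 + j0.006291.
Step 4 — H = 1 - j0.006291.
Step 5 — Magnitude: |H| = 1 (-0.0 dB); phase: φ = -0.4°.

|H| = 1 (-0.0 dB), φ = -0.4°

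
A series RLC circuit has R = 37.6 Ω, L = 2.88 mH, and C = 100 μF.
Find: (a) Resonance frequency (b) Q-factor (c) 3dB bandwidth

Step 1 — Resonance: ω₀ = 1/√(LC) = 1/√(0.00288·0.0001) = 1863 rad/s.
Step 2 — f₀ = ω₀/(2π) = 296.6 Hz.
Step 3 — Series Q: Q = ω₀L/R = 1863·0.00288/37.6 = 0.1427.
Step 4 — Bandwidth: Δω = ω₀/Q = 1.306e+04 rad/s; BW = Δω/(2π) = 2078 Hz.

(a) f₀ = 296.6 Hz  (b) Q = 0.1427  (c) BW = 2078 Hz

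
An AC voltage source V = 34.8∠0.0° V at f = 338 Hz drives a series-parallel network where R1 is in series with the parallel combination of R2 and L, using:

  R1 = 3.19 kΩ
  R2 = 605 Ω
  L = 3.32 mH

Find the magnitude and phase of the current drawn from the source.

Step 1 — Angular frequency: ω = 2π·f = 2π·338 = 2124 rad/s.
Step 2 — Component impedances:
  R1: Z = R = 3190 Ω
  R2: Z = R = 605 Ω
  L: Z = jωL = j·2124·0.00332 = 0 + j7.051 Ω
Step 3 — Parallel branch: R2 || L = 1/(1/R2 + 1/L) = 0.08216 + j7.05 Ω.
Step 4 — Series with R1: Z_total = R1 + (R2 || L) = 3190 + j7.05 Ω = 3190∠0.1° Ω.
Step 5 — Source phasor: V = 34.8∠0.0° V = 34.8 V.
Step 6 — Ohm's law: I = V / Z_total = (34.8) / (3190 + j7.05) = 0.01091 - j2.411e-05 A.
Step 7 — Convert to polar: |I| = 0.01091 A, ∠I = -0.1°.

I = 0.01091∠-0.1° A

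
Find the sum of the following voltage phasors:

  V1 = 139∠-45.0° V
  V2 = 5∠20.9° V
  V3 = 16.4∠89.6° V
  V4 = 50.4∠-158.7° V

Step 1 — Convert each phasor to rectangular form:
  V1 = 139·(cos(-45.0°) + j·sin(-45.0°)) = 98.29 - j98.29 V
  V2 = 5·(cos(20.9°) + j·sin(20.9°)) = 4.671 + j1.784 V
  V3 = 16.4·(cos(89.6°) + j·sin(89.6°)) = 0.1145 + j16.4 V
  V4 = 50.4·(cos(-158.7°) + j·sin(-158.7°)) = -46.96 - j18.31 V
Step 2 — Sum components: V_total = 56.12 - j98.41 V.
Step 3 — Convert to polar: |V_total| = 113.3 V, ∠V_total = -60.3°.

V_total = 113.3∠-60.3° V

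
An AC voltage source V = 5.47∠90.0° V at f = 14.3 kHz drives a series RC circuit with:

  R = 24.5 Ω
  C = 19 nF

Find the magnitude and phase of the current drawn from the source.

Step 1 — Angular frequency: ω = 2π·f = 2π·1.43e+04 = 8.985e+04 rad/s.
Step 2 — Component impedances:
  R: Z = R = 24.5 Ω
  C: Z = 1/(jωC) = -j/(ω·C) = 0 - j585.8 Ω
Step 3 — Series combination: Z_total = R + C = 24.5 - j585.8 Ω = 586.3∠-87.6° Ω.
Step 4 — Source phasor: V = 5.47∠90.0° V = 0 + j5.47 V.
Step 5 — Ohm's law: I = V / Z_total = (0 + j5.47) / (24.5 - j585.8) = -0.009322 + j0.0003899 A.
Step 6 — Convert to polar: |I| = 0.00933 A, ∠I = 177.6°.

I = 0.00933∠177.6° A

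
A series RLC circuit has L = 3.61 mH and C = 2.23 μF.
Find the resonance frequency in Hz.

Step 1 — Resonance condition Im(Z)=0 gives ω₀ = 1/√(LC).
Step 2 — ω₀ = 1/√(0.00361·2.23e-06) = 1.115e+04 rad/s.
Step 3 — f₀ = ω₀/(2π) = 1774 Hz.

f₀ = 1774 Hz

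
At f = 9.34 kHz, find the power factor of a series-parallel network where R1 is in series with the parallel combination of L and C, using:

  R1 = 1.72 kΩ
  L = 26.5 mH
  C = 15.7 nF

Step 1 — Angular frequency: ω = 2π·f = 2π·9340 = 5.868e+04 rad/s.
Step 2 — Component impedances:
  R1: Z = R = 1720 Ω
  L: Z = jωL = j·5.868e+04·0.0265 = 0 + j1555 Ω
  C: Z = 1/(jωC) = -j/(ω·C) = 0 - j1085 Ω
Step 3 — Parallel branch: L || C = 1/(1/L + 1/C) = 0 - j3593 Ω.
Step 4 — Series with R1: Z_total = R1 + (L || C) = 1720 - j3593 Ω = 3983∠-64.4° Ω.
Step 5 — Power factor: PF = cos(φ) = Re(Z)/|Z| = 1720/3983 = 0.4318.
Step 6 — Type: Im(Z) = -3593 ⇒ leading (phase φ = -64.4°).

PF = 0.4318 (leading, φ = -64.4°)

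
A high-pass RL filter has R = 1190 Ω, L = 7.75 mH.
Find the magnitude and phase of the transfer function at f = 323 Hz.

Step 1 — Angular frequency: ω = 2π·323 = 2029 rad/s.
Step 2 — Transfer function: H(jω) = jωL/(R + jωL).
Step 3 — Numerator jωL = j·15.73; denominator R + jωL = 1190 + j15.73.
Step 4 — H = 0.0001747 + j0.01321.
Step 5 — Magnitude: |H| = 0.01322 (-37.6 dB); phase: φ = 89.2°.

|H| = 0.01322 (-37.6 dB), φ = 89.2°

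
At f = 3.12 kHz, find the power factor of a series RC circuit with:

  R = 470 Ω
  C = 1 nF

Step 1 — Angular frequency: ω = 2π·f = 2π·3120 = 1.96e+04 rad/s.
Step 2 — Component impedances:
  R: Z = R = 470 Ω
  C: Z = 1/(jωC) = -j/(ω·C) = 0 - j5.101e+04 Ω
Step 3 — Series combination: Z_total = R + C = 470 - j5.101e+04 Ω = 5.101e+04∠-89.5° Ω.
Step 4 — Power factor: PF = cos(φ) = Re(Z)/|Z| = 470/51013 = 0.009213.
Step 5 — Type: Im(Z) = -5.101e+04 ⇒ leading (phase φ = -89.5°).

PF = 0.009213 (leading, φ = -89.5°)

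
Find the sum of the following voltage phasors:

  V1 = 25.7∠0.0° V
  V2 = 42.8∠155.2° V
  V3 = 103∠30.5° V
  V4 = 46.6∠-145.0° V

Step 1 — Convert each phasor to rectangular form:
  V1 = 25.7·(cos(0.0°) + j·sin(0.0°)) = 25.7 V
  V2 = 42.8·(cos(155.2°) + j·sin(155.2°)) = -38.85 + j17.95 V
  V3 = 103·(cos(30.5°) + j·sin(30.5°)) = 88.75 + j52.28 V
  V4 = 46.6·(cos(-145.0°) + j·sin(-145.0°)) = -38.17 - j26.73 V
Step 2 — Sum components: V_total = 37.42 + j43.5 V.
Step 3 — Convert to polar: |V_total| = 57.38 V, ∠V_total = 49.3°.

V_total = 57.38∠49.3° V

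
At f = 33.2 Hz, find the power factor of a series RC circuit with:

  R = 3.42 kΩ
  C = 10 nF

Step 1 — Angular frequency: ω = 2π·f = 2π·33.2 = 208.6 rad/s.
Step 2 — Component impedances:
  R: Z = R = 3420 Ω
  C: Z = 1/(jωC) = -j/(ω·C) = 0 - j4.794e+05 Ω
Step 3 — Series combination: Z_total = R + C = 3420 - j4.794e+05 Ω = 4.794e+05∠-89.6° Ω.
Step 4 — Power factor: PF = cos(φ) = Re(Z)/|Z| = 3420/4.794e+05 = 0.007134.
Step 5 — Type: Im(Z) = -4.794e+05 ⇒ leading (phase φ = -89.6°).

PF = 0.007134 (leading, φ = -89.6°)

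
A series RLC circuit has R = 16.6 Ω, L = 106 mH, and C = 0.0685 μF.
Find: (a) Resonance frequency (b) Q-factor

Step 1 — Resonance condition Im(Z)=0 gives ω₀ = 1/√(LC).
Step 2 — ω₀ = 1/√(0.106·6.85e-08) = 1.174e+04 rad/s.
Step 3 — f₀ = ω₀/(2π) = 1868 Hz.
Step 4 — Series Q: Q = ω₀L/R = 1.174e+04·0.106/16.6 = 74.94.

(a) f₀ = 1868 Hz  (b) Q = 74.94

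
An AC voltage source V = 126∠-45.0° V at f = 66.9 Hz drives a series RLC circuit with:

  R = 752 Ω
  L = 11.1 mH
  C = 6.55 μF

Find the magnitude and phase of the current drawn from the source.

Step 1 — Angular frequency: ω = 2π·f = 2π·66.9 = 420.3 rad/s.
Step 2 — Component impedances:
  R: Z = R = 752 Ω
  L: Z = jωL = j·420.3·0.0111 = 0 + j4.666 Ω
  C: Z = 1/(jωC) = -j/(ω·C) = 0 - j363.2 Ω
Step 3 — Series combination: Z_total = R + L + C = 752 - j358.5 Ω = 833.1∠-25.5° Ω.
Step 4 — Source phasor: V = 126∠-45.0° V = 89.1 - j89.1 V.
Step 5 — Ohm's law: I = V / Z_total = (89.1 - j89.1) / (752 - j358.5) = 0.1426 - j0.05051 A.
Step 6 — Convert to polar: |I| = 0.1512 A, ∠I = -19.5°.

I = 0.1512∠-19.5° A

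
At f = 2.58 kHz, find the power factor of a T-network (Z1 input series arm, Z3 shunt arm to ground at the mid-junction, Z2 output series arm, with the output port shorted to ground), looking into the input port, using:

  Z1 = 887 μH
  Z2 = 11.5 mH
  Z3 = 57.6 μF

Step 1 — Angular frequency: ω = 2π·f = 2π·2580 = 1.621e+04 rad/s.
Step 2 — Component impedances:
  Z1: Z = jωL = j·1.621e+04·0.000887 = 0 + j14.38 Ω
  Z2: Z = jωL = j·1.621e+04·0.0115 = 0 + j186.4 Ω
  Z3: Z = 1/(jωC) = -j/(ω·C) = 0 - j1.071 Ω
Step 3 — With the output port shorted to ground, the output series arm Z2 runs from the junction to ground; the shunt arm Z3 also runs from the junction to ground. They appear in parallel: Z3 || Z2 = 0 - j1.077 Ω.
Step 4 — Series with input arm Z1: Z_in = Z1 + (Z3 || Z2) = 0 + j13.3 Ω = 13.3∠90.0° Ω.
Step 5 — Power factor: PF = cos(φ) = Re(Z)/|Z| = 0/13.3 = 0.
Step 6 — Type: Im(Z) = 13.3 ⇒ lagging (phase φ = 90.0°).

PF = 0 (lagging, φ = 90.0°)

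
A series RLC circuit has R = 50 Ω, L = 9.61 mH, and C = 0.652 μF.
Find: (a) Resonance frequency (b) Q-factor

Step 1 — Resonance condition Im(Z)=0 gives ω₀ = 1/√(LC).
Step 2 — ω₀ = 1/√(0.00961·6.52e-07) = 1.263e+04 rad/s.
Step 3 — f₀ = ω₀/(2π) = 2011 Hz.
Step 4 — Series Q: Q = ω₀L/R = 1.263e+04·0.00961/50 = 2.428.

(a) f₀ = 2011 Hz  (b) Q = 2.428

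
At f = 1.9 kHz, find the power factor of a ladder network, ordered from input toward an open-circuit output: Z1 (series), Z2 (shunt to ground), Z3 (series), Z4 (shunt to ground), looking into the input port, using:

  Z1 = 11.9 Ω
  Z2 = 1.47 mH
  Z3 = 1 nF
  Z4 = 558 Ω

Step 1 — Angular frequency: ω = 2π·f = 2π·1900 = 1.194e+04 rad/s.
Step 2 — Component impedances:
  Z1: Z = R = 11.9 Ω
  Z2: Z = jωL = j·1.194e+04·0.00147 = 0 + j17.55 Ω
  Z3: Z = 1/(jωC) = -j/(ω·C) = 0 - j8.377e+04 Ω
  Z4: Z = R = 558 Ω
Step 3 — Ladder network (open output): work backward from the far end, alternating series and parallel combinations. Z_in = 11.9 + j17.55 Ω = 21.21∠55.9° Ω.
Step 4 — Power factor: PF = cos(φ) = Re(Z)/|Z| = 11.9/21.206 = 0.5612.
Step 5 — Type: Im(Z) = 17.55 ⇒ lagging (phase φ = 55.9°).

PF = 0.5612 (lagging, φ = 55.9°)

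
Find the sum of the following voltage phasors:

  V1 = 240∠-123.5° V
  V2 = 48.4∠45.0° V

Step 1 — Convert each phasor to rectangular form:
  V1 = 240·(cos(-123.5°) + j·sin(-123.5°)) = -132.5 - j200.1 V
  V2 = 48.4·(cos(45.0°) + j·sin(45.0°)) = 34.22 + j34.22 V
Step 2 — Sum components: V_total = -98.24 - j165.9 V.
Step 3 — Convert to polar: |V_total| = 192.8 V, ∠V_total = -120.6°.

V_total = 192.8∠-120.6° V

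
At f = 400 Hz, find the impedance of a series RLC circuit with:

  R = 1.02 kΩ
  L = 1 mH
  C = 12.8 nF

Step 1 — Angular frequency: ω = 2π·f = 2π·400 = 2513 rad/s.
Step 2 — Component impedances:
  R: Z = R = 1020 Ω
  L: Z = jωL = j·2513·0.001 = 0 + j2.513 Ω
  C: Z = 1/(jωC) = -j/(ω·C) = 0 - j3.108e+04 Ω
Step 3 — Series combination: Z_total = R + L + C = 1020 - j3.108e+04 Ω = 3.11e+04∠-88.1° Ω.

Z = 1020 - j3.108e+04 Ω = 3.11e+04∠-88.1° Ω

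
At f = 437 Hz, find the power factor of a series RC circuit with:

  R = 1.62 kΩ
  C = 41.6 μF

Step 1 — Angular frequency: ω = 2π·f = 2π·437 = 2746 rad/s.
Step 2 — Component impedances:
  R: Z = R = 1620 Ω
  C: Z = 1/(jωC) = -j/(ω·C) = 0 - j8.755 Ω
Step 3 — Series combination: Z_total = R + C = 1620 - j8.755 Ω = 1620∠-0.3° Ω.
Step 4 — Power factor: PF = cos(φ) = Re(Z)/|Z| = 1620/1620 = 1.
Step 5 — Type: Im(Z) = -8.755 ⇒ leading (phase φ = -0.3°).

PF = 1 (leading, φ = -0.3°)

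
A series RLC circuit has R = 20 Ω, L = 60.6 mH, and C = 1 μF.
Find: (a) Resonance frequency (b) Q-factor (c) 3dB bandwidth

Step 1 — Resonance: ω₀ = 1/√(LC) = 1/√(0.0606·1e-06) = 4062 rad/s.
Step 2 — f₀ = ω₀/(2π) = 646.5 Hz.
Step 3 — Series Q: Q = ω₀L/R = 4062·0.0606/20 = 12.31.
Step 4 — Bandwidth: Δω = ω₀/Q = 330 rad/s; BW = Δω/(2π) = 52.53 Hz.

(a) f₀ = 646.5 Hz  (b) Q = 12.31  (c) BW = 52.53 Hz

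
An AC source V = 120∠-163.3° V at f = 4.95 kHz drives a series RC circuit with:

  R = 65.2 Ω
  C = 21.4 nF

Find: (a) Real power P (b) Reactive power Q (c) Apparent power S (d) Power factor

Step 1 — Angular frequency: ω = 2π·f = 2π·4950 = 3.11e+04 rad/s.
Step 2 — Component impedances:
  R: Z = R = 65.2 Ω
  C: Z = 1/(jωC) = -j/(ω·C) = 0 - j1502 Ω
Step 3 — Series combination: Z_total = R + C = 65.2 - j1502 Ω = 1504∠-87.5° Ω.
Step 4 — Source phasor: V = 120∠-163.3° V = -114.9 - j34.48 V.
Step 5 — Current: I = V / Z = 0.01959 - j0.07735 A = 0.07979∠-75.8° A.
Step 6 — Complex power: S = V·I* = 0.4151 - j9.566 VA.
Step 7 — Real power: P = Re(S) = 0.4151 W.
Step 8 — Reactive power: Q = Im(S) = -9.566 VAR.
Step 9 — Apparent power: |S| = 9.575 VA.
Step 10 — Power factor: PF = P/|S| = 0.04335 (leading).

(a) P = 0.4151 W  (b) Q = -9.566 VAR  (c) S = 9.575 VA  (d) PF = 0.04335 (leading)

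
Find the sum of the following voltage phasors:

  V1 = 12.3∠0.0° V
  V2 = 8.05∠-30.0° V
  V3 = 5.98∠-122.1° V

Step 1 — Convert each phasor to rectangular form:
  V1 = 12.3·(cos(0.0°) + j·sin(0.0°)) = 12.3 V
  V2 = 8.05·(cos(-30.0°) + j·sin(-30.0°)) = 6.972 - j4.025 V
  V3 = 5.98·(cos(-122.1°) + j·sin(-122.1°)) = -3.178 - j5.066 V
Step 2 — Sum components: V_total = 16.09 - j9.091 V.
Step 3 — Convert to polar: |V_total| = 18.48 V, ∠V_total = -29.5°.

V_total = 18.48∠-29.5° V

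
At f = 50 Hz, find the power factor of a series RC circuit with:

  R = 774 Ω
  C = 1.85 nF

Step 1 — Angular frequency: ω = 2π·f = 2π·50 = 314.2 rad/s.
Step 2 — Component impedances:
  R: Z = R = 774 Ω
  C: Z = 1/(jωC) = -j/(ω·C) = 0 - j1.721e+06 Ω
Step 3 — Series combination: Z_total = R + C = 774 - j1.721e+06 Ω = 1.721e+06∠-90.0° Ω.
Step 4 — Power factor: PF = cos(φ) = Re(Z)/|Z| = 774/1.7206e+06 = 0.0004498.
Step 5 — Type: Im(Z) = -1.721e+06 ⇒ leading (phase φ = -90.0°).

PF = 0.0004498 (leading, φ = -90.0°)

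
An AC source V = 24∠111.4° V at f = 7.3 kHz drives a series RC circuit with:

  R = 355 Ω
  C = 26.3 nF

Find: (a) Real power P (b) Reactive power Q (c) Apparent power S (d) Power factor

Step 1 — Angular frequency: ω = 2π·f = 2π·7300 = 4.587e+04 rad/s.
Step 2 — Component impedances:
  R: Z = R = 355 Ω
  C: Z = 1/(jωC) = -j/(ω·C) = 0 - j829 Ω
Step 3 — Series combination: Z_total = R + C = 355 - j829 Ω = 901.8∠-66.8° Ω.
Step 4 — Source phasor: V = 24∠111.4° V = -8.757 + j22.35 V.
Step 5 — Current: I = V / Z = -0.0266 + j0.0008278 A = 0.02661∠178.2° A.
Step 6 — Complex power: S = V·I* = 0.2514 - j0.5872 VA.
Step 7 — Real power: P = Re(S) = 0.2514 W.
Step 8 — Reactive power: Q = Im(S) = -0.5872 VAR.
Step 9 — Apparent power: |S| = 0.6387 VA.
Step 10 — Power factor: PF = P/|S| = 0.3937 (leading).

(a) P = 0.2514 W  (b) Q = -0.5872 VAR  (c) S = 0.6387 VA  (d) PF = 0.3937 (leading)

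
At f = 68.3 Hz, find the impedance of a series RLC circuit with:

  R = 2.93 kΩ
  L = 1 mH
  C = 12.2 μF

Step 1 — Angular frequency: ω = 2π·f = 2π·68.3 = 429.1 rad/s.
Step 2 — Component impedances:
  R: Z = R = 2930 Ω
  L: Z = jωL = j·429.1·0.001 = 0 + j0.4291 Ω
  C: Z = 1/(jωC) = -j/(ω·C) = 0 - j191 Ω
Step 3 — Series combination: Z_total = R + L + C = 2930 - j190.6 Ω = 2936∠-3.7° Ω.

Z = 2930 - j190.6 Ω = 2936∠-3.7° Ω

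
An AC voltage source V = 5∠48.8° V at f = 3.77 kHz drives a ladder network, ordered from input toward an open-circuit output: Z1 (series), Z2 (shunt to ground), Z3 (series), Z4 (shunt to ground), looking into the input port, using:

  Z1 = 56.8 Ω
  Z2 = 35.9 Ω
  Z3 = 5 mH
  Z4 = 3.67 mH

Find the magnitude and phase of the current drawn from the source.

Step 1 — Angular frequency: ω = 2π·f = 2π·3770 = 2.369e+04 rad/s.
Step 2 — Component impedances:
  Z1: Z = R = 56.8 Ω
  Z2: Z = R = 35.9 Ω
  Z3: Z = jωL = j·2.369e+04·0.005 = 0 + j118.4 Ω
  Z4: Z = jωL = j·2.369e+04·0.00367 = 0 + j86.93 Ω
Step 3 — Ladder network (open output): work backward from the far end, alternating series and parallel combinations. Z_in = 91.64 + j6.089 Ω = 91.84∠3.8° Ω.
Step 4 — Source phasor: V = 5∠48.8° V = 3.293 + j3.762 V.
Step 5 — Ohm's law: I = V / Z_total = (3.293 + j3.762) / (91.64 + j6.089) = 0.0385 + j0.0385 A.
Step 6 — Convert to polar: |I| = 0.05444 A, ∠I = 45.0°.

I = 0.05444∠45.0° A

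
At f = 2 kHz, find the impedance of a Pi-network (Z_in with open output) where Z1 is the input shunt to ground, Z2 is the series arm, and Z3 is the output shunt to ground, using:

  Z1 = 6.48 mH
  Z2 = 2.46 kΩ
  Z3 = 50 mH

Step 1 — Angular frequency: ω = 2π·f = 2π·2000 = 1.257e+04 rad/s.
Step 2 — Component impedances:
  Z1: Z = jωL = j·1.257e+04·0.00648 = 0 + j81.43 Ω
  Z2: Z = R = 2460 Ω
  Z3: Z = jωL = j·1.257e+04·0.05 = 0 + j628.3 Ω
Step 3 — With open output, the series arm Z2 and the output shunt Z3 appear in series to ground: Z2 + Z3 = 2460 + j628.3 Ω.
Step 4 — Parallel with input shunt Z1: Z_in = Z1 || (Z2 + Z3) = 2.488 + j80.71 Ω = 80.75∠88.2° Ω.

Z = 2.488 + j80.71 Ω = 80.75∠88.2° Ω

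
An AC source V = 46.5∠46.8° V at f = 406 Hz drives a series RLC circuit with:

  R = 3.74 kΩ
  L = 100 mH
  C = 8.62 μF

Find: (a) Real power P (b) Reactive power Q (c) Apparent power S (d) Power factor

Step 1 — Angular frequency: ω = 2π·f = 2π·406 = 2551 rad/s.
Step 2 — Component impedances:
  R: Z = R = 3740 Ω
  L: Z = jωL = j·2551·0.1 = 0 + j255.1 Ω
  C: Z = 1/(jωC) = -j/(ω·C) = 0 - j45.48 Ω
Step 3 — Series combination: Z_total = R + L + C = 3740 + j209.6 Ω = 3746∠3.2° Ω.
Step 4 — Source phasor: V = 46.5∠46.8° V = 31.83 + j33.9 V.
Step 5 — Current: I = V / Z = 0.008991 + j0.008559 A = 0.01241∠43.6° A.
Step 6 — Complex power: S = V·I* = 0.5763 + j0.0323 VA.
Step 7 — Real power: P = Re(S) = 0.5763 W.
Step 8 — Reactive power: Q = Im(S) = 0.0323 VAR.
Step 9 — Apparent power: |S| = 0.5772 VA.
Step 10 — Power factor: PF = P/|S| = 0.9984 (lagging).

(a) P = 0.5763 W  (b) Q = 0.0323 VAR  (c) S = 0.5772 VA  (d) PF = 0.9984 (lagging)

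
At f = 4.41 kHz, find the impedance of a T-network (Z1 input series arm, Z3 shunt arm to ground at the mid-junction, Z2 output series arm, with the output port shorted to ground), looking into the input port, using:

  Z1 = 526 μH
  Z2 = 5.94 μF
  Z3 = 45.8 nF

Step 1 — Angular frequency: ω = 2π·f = 2π·4410 = 2.771e+04 rad/s.
Step 2 — Component impedances:
  Z1: Z = jωL = j·2.771e+04·0.000526 = 0 + j14.57 Ω
  Z2: Z = 1/(jωC) = -j/(ω·C) = 0 - j6.076 Ω
  Z3: Z = 1/(jωC) = -j/(ω·C) = 0 - j788 Ω
Step 3 — With the output port shorted to ground, the output series arm Z2 runs from the junction to ground; the shunt arm Z3 also runs from the junction to ground. They appear in parallel: Z3 || Z2 = 0 - j6.029 Ω.
Step 4 — Series with input arm Z1: Z_in = Z1 + (Z3 || Z2) = 0 + j8.546 Ω = 8.546∠90.0° Ω.

Z = 0 + j8.546 Ω = 8.546∠90.0° Ω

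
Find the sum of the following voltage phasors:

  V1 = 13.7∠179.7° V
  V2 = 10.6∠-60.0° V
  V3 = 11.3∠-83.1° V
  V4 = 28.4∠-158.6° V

Step 1 — Convert each phasor to rectangular form:
  V1 = 13.7·(cos(179.7°) + j·sin(179.7°)) = -13.7 + j0.07173 V
  V2 = 10.6·(cos(-60.0°) + j·sin(-60.0°)) = 5.3 - j9.18 V
  V3 = 11.3·(cos(-83.1°) + j·sin(-83.1°)) = 1.358 - j11.22 V
  V4 = 28.4·(cos(-158.6°) + j·sin(-158.6°)) = -26.44 - j10.36 V
Step 2 — Sum components: V_total = -33.48 - j30.69 V.
Step 3 — Convert to polar: |V_total| = 45.42 V, ∠V_total = -137.5°.

V_total = 45.42∠-137.5° V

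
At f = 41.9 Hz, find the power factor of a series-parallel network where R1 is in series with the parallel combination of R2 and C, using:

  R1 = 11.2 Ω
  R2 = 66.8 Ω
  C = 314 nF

Step 1 — Angular frequency: ω = 2π·f = 2π·41.9 = 263.3 rad/s.
Step 2 — Component impedances:
  R1: Z = R = 11.2 Ω
  R2: Z = R = 66.8 Ω
  C: Z = 1/(jωC) = -j/(ω·C) = 0 - j1.21e+04 Ω
Step 3 — Parallel branch: R2 || C = 1/(1/R2 + 1/C) = 66.8 - j0.3689 Ω.
Step 4 — Series with R1: Z_total = R1 + (R2 || C) = 78 - j0.3689 Ω = 78∠-0.3° Ω.
Step 5 — Power factor: PF = cos(φ) = Re(Z)/|Z| = 78/78 = 1.
Step 6 — Type: Im(Z) = -0.3689 ⇒ leading (phase φ = -0.3°).

PF = 1 (leading, φ = -0.3°)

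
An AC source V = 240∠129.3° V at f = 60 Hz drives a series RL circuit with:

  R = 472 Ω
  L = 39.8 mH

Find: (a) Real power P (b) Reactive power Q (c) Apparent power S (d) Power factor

Step 1 — Angular frequency: ω = 2π·f = 2π·60 = 377 rad/s.
Step 2 — Component impedances:
  R: Z = R = 472 Ω
  L: Z = jωL = j·377·0.0398 = 0 + j15 Ω
Step 3 — Series combination: Z_total = R + L = 472 + j15 Ω = 472.2∠1.8° Ω.
Step 4 — Source phasor: V = 240∠129.3° V = -152 + j185.7 V.
Step 5 — Current: I = V / Z = -0.3092 + j0.4033 A = 0.5082∠127.5° A.
Step 6 — Complex power: S = V·I* = 121.9 + j3.875 VA.
Step 7 — Real power: P = Re(S) = 121.9 W.
Step 8 — Reactive power: Q = Im(S) = 3.875 VAR.
Step 9 — Apparent power: |S| = 122 VA.
Step 10 — Power factor: PF = P/|S| = 0.9995 (lagging).

(a) P = 121.9 W  (b) Q = 3.875 VAR  (c) S = 122 VA  (d) PF = 0.9995 (lagging)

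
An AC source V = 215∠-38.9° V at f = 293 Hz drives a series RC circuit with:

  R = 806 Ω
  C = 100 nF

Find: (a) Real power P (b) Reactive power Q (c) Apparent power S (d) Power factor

Step 1 — Angular frequency: ω = 2π·f = 2π·293 = 1841 rad/s.
Step 2 — Component impedances:
  R: Z = R = 806 Ω
  C: Z = 1/(jωC) = -j/(ω·C) = 0 - j5432 Ω
Step 3 — Series combination: Z_total = R + C = 806 - j5432 Ω = 5491∠-81.6° Ω.
Step 4 — Source phasor: V = 215∠-38.9° V = 167.3 - j135 V.
Step 5 — Current: I = V / Z = 0.02879 + j0.02653 A = 0.03915∠42.7° A.
Step 6 — Complex power: S = V·I* = 1.236 - j8.327 VA.
Step 7 — Real power: P = Re(S) = 1.236 W.
Step 8 — Reactive power: Q = Im(S) = -8.327 VAR.
Step 9 — Apparent power: |S| = 8.418 VA.
Step 10 — Power factor: PF = P/|S| = 0.1468 (leading).

(a) P = 1.236 W  (b) Q = -8.327 VAR  (c) S = 8.418 VA  (d) PF = 0.1468 (leading)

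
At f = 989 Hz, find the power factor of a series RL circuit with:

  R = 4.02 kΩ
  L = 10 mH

Step 1 — Angular frequency: ω = 2π·f = 2π·989 = 6214 rad/s.
Step 2 — Component impedances:
  R: Z = R = 4020 Ω
  L: Z = jωL = j·6214·0.01 = 0 + j62.14 Ω
Step 3 — Series combination: Z_total = R + L = 4020 + j62.14 Ω = 4020∠0.9° Ω.
Step 4 — Power factor: PF = cos(φ) = Re(Z)/|Z| = 4020/4020.5 = 0.9999.
Step 5 — Type: Im(Z) = 62.14 ⇒ lagging (phase φ = 0.9°).

PF = 0.9999 (lagging, φ = 0.9°)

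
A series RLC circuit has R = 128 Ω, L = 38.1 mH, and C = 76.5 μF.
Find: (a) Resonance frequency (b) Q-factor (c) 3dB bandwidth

Step 1 — Resonance condition Im(Z)=0 gives ω₀ = 1/√(LC).
Step 2 — ω₀ = 1/√(0.0381·7.65e-05) = 585.7 rad/s.
Step 3 — f₀ = ω₀/(2π) = 93.22 Hz.
Step 4 — Series Q: Q = ω₀L/R = 585.7·0.0381/128 = 0.1743.
Step 5 — 3dB bandwidth: Δω = ω₀/Q = 3360 rad/s; BW = Δω/(2π) = 534.7 Hz.

(a) f₀ = 93.22 Hz  (b) Q = 0.1743  (c) BW = 534.7 Hz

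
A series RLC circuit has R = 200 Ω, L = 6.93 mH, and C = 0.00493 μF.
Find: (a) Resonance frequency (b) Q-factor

Step 1 — Resonance condition Im(Z)=0 gives ω₀ = 1/√(LC).
Step 2 — ω₀ = 1/√(0.00693·4.93e-09) = 1.711e+05 rad/s.
Step 3 — f₀ = ω₀/(2π) = 2.723e+04 Hz.
Step 4 — Series Q: Q = ω₀L/R = 1.711e+05·0.00693/200 = 5.928.

(a) f₀ = 2.723e+04 Hz  (b) Q = 5.928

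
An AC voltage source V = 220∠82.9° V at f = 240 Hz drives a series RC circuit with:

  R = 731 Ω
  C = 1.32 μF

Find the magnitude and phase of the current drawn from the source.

Step 1 — Angular frequency: ω = 2π·f = 2π·240 = 1508 rad/s.
Step 2 — Component impedances:
  R: Z = R = 731 Ω
  C: Z = 1/(jωC) = -j/(ω·C) = 0 - j502.4 Ω
Step 3 — Series combination: Z_total = R + C = 731 - j502.4 Ω = 887∠-34.5° Ω.
Step 4 — Source phasor: V = 220∠82.9° V = 27.19 + j218.3 V.
Step 5 — Ohm's law: I = V / Z_total = (27.19 + j218.3) / (731 - j502.4) = -0.1141 + j0.2202 A.
Step 6 — Convert to polar: |I| = 0.248 A, ∠I = 117.4°.

I = 0.248∠117.4° A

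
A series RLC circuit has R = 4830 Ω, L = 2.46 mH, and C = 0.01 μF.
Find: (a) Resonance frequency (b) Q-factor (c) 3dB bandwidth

Step 1 — Resonance condition Im(Z)=0 gives ω₀ = 1/√(LC).
Step 2 — ω₀ = 1/√(0.00246·1e-08) = 2.016e+05 rad/s.
Step 3 — f₀ = ω₀/(2π) = 3.209e+04 Hz.
Step 4 — Series Q: Q = ω₀L/R = 2.016e+05·0.00246/4830 = 0.1027.
Step 5 — 3dB bandwidth: Δω = ω₀/Q = 1.963e+06 rad/s; BW = Δω/(2π) = 3.125e+05 Hz.

(a) f₀ = 3.209e+04 Hz  (b) Q = 0.1027  (c) BW = 3.125e+05 Hz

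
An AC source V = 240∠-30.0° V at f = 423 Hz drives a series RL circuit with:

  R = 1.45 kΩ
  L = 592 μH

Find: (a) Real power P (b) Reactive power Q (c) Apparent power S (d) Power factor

Step 1 — Angular frequency: ω = 2π·f = 2π·423 = 2658 rad/s.
Step 2 — Component impedances:
  R: Z = R = 1450 Ω
  L: Z = jωL = j·2658·0.000592 = 0 + j1.573 Ω
Step 3 — Series combination: Z_total = R + L = 1450 + j1.573 Ω = 1450∠0.1° Ω.
Step 4 — Source phasor: V = 240∠-30.0° V = 207.8 - j120 V.
Step 5 — Current: I = V / Z = 0.1433 - j0.08291 A = 0.1655∠-30.1° A.
Step 6 — Complex power: S = V·I* = 39.72 + j0.04311 VA.
Step 7 — Real power: P = Re(S) = 39.72 W.
Step 8 — Reactive power: Q = Im(S) = 0.04311 VAR.
Step 9 — Apparent power: |S| = 39.72 VA.
Step 10 — Power factor: PF = P/|S| = 1 (lagging).

(a) P = 39.72 W  (b) Q = 0.04311 VAR  (c) S = 39.72 VA  (d) PF = 1 (lagging)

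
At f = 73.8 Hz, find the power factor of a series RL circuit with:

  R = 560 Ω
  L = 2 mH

Step 1 — Angular frequency: ω = 2π·f = 2π·73.8 = 463.7 rad/s.
Step 2 — Component impedances:
  R: Z = R = 560 Ω
  L: Z = jωL = j·463.7·0.002 = 0 + j0.9274 Ω
Step 3 — Series combination: Z_total = R + L = 560 + j0.9274 Ω = 560∠0.1° Ω.
Step 4 — Power factor: PF = cos(φ) = Re(Z)/|Z| = 560/560 = 1.
Step 5 — Type: Im(Z) = 0.9274 ⇒ lagging (phase φ = 0.1°).

PF = 1 (lagging, φ = 0.1°)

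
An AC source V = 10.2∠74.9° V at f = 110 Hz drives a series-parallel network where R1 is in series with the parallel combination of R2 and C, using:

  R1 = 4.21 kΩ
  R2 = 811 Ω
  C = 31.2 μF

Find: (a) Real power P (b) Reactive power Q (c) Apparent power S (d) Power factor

Step 1 — Angular frequency: ω = 2π·f = 2π·110 = 691.2 rad/s.
Step 2 — Component impedances:
  R1: Z = R = 4210 Ω
  R2: Z = R = 811 Ω
  C: Z = 1/(jωC) = -j/(ω·C) = 0 - j46.37 Ω
Step 3 — Parallel branch: R2 || C = 1/(1/R2 + 1/C) = 2.643 - j46.22 Ω.
Step 4 — Series with R1: Z_total = R1 + (R2 || C) = 4213 - j46.22 Ω = 4213∠-0.6° Ω.
Step 5 — Source phasor: V = 10.2∠74.9° V = 2.657 + j9.848 V.
Step 6 — Current: I = V / Z = 0.000605 + j0.002344 A = 0.002421∠75.5° A.
Step 7 — Complex power: S = V·I* = 0.02469 - j0.000271 VA.
Step 8 — Real power: P = Re(S) = 0.02469 W.
Step 9 — Reactive power: Q = Im(S) = -0.000271 VAR.
Step 10 — Apparent power: |S| = 0.0247 VA.
Step 11 — Power factor: PF = P/|S| = 0.9999 (leading).

(a) P = 0.02469 W  (b) Q = -0.000271 VAR  (c) S = 0.0247 VA  (d) PF = 0.9999 (leading)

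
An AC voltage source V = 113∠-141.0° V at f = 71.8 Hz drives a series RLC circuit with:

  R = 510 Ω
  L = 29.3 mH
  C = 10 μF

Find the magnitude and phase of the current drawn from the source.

Step 1 — Angular frequency: ω = 2π·f = 2π·71.8 = 451.1 rad/s.
Step 2 — Component impedances:
  R: Z = R = 510 Ω
  L: Z = jωL = j·451.1·0.0293 = 0 + j13.22 Ω
  C: Z = 1/(jωC) = -j/(ω·C) = 0 - j221.7 Ω
Step 3 — Series combination: Z_total = R + L + C = 510 - j208.4 Ω = 551∠-22.2° Ω.
Step 4 — Source phasor: V = 113∠-141.0° V = -87.82 - j71.11 V.
Step 5 — Ohm's law: I = V / Z_total = (-87.82 - j71.11) / (510 - j208.4) = -0.09871 - j0.1798 A.
Step 6 — Convert to polar: |I| = 0.2051 A, ∠I = -118.8°.

I = 0.2051∠-118.8° A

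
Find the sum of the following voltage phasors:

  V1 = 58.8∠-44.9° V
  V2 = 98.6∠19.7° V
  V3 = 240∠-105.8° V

Step 1 — Convert each phasor to rectangular form:
  V1 = 58.8·(cos(-44.9°) + j·sin(-44.9°)) = 41.65 - j41.51 V
  V2 = 98.6·(cos(19.7°) + j·sin(19.7°)) = 92.83 + j33.24 V
  V3 = 240·(cos(-105.8°) + j·sin(-105.8°)) = -65.35 - j230.9 V
Step 2 — Sum components: V_total = 69.13 - j239.2 V.
Step 3 — Convert to polar: |V_total| = 249 V, ∠V_total = -73.9°.

V_total = 249∠-73.9° V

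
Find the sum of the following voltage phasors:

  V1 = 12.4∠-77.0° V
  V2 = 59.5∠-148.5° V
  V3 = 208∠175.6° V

Step 1 — Convert each phasor to rectangular form:
  V1 = 12.4·(cos(-77.0°) + j·sin(-77.0°)) = 2.789 - j12.08 V
  V2 = 59.5·(cos(-148.5°) + j·sin(-148.5°)) = -50.73 - j31.09 V
  V3 = 208·(cos(175.6°) + j·sin(175.6°)) = -207.4 + j15.96 V
Step 2 — Sum components: V_total = -255.3 - j27.21 V.
Step 3 — Convert to polar: |V_total| = 256.8 V, ∠V_total = -173.9°.

V_total = 256.8∠-173.9° V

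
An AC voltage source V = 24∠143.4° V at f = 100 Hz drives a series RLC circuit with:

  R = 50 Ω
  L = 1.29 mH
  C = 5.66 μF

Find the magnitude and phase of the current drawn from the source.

Step 1 — Angular frequency: ω = 2π·f = 2π·100 = 628.3 rad/s.
Step 2 — Component impedances:
  R: Z = R = 50 Ω
  L: Z = jωL = j·628.3·0.00129 = 0 + j0.8105 Ω
  C: Z = 1/(jωC) = -j/(ω·C) = 0 - j281.2 Ω
Step 3 — Series combination: Z_total = R + L + C = 50 - j280.4 Ω = 284.8∠-79.9° Ω.
Step 4 — Source phasor: V = 24∠143.4° V = -19.27 + j14.31 V.
Step 5 — Ohm's law: I = V / Z_total = (-19.27 + j14.31) / (50 - j280.4) = -0.06134 - j0.05778 A.
Step 6 — Convert to polar: |I| = 0.08427 A, ∠I = -136.7°.

I = 0.08427∠-136.7° A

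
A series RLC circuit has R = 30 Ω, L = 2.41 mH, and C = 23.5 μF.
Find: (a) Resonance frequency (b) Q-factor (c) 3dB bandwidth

Step 1 — Resonance condition Im(Z)=0 gives ω₀ = 1/√(LC).
Step 2 — ω₀ = 1/√(0.00241·2.35e-05) = 4202 rad/s.
Step 3 — f₀ = ω₀/(2π) = 668.8 Hz.
Step 4 — Series Q: Q = ω₀L/R = 4202·0.00241/30 = 0.3376.
Step 5 — 3dB bandwidth: Δω = ω₀/Q = 1.245e+04 rad/s; BW = Δω/(2π) = 1981 Hz.

(a) f₀ = 668.8 Hz  (b) Q = 0.3376  (c) BW = 1981 Hz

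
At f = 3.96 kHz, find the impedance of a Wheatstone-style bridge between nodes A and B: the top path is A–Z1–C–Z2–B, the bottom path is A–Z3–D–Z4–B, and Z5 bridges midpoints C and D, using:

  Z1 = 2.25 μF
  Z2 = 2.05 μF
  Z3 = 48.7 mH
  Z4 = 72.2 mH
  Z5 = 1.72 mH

Step 1 — Angular frequency: ω = 2π·f = 2π·3960 = 2.488e+04 rad/s.
Step 2 — Component impedances:
  Z1: Z = 1/(jωC) = -j/(ω·C) = 0 - j17.86 Ω
  Z2: Z = 1/(jωC) = -j/(ω·C) = 0 - j19.61 Ω
  Z3: Z = jωL = j·2.488e+04·0.0487 = 0 + j1212 Ω
  Z4: Z = jωL = j·2.488e+04·0.0722 = 0 + j1796 Ω
  Z5: Z = jωL = j·2.488e+04·0.00172 = 0 + j42.8 Ω
Step 3 — Bridge requires nodal analysis (the Z5 bridge couples midpoints C and D, so the two paths cannot be reduced to a simple series/parallel combination). Setting node B to ground and injecting 1 A at node A, the 3-node admittance system at A, C, D solves to V_A = Z_AB = 0 - j37.95 Ω = 37.95∠-90.0° Ω.

Z = 0 - j37.95 Ω = 37.95∠-90.0° Ω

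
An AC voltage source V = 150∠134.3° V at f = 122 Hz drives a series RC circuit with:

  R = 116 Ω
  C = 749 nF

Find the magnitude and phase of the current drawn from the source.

Step 1 — Angular frequency: ω = 2π·f = 2π·122 = 766.5 rad/s.
Step 2 — Component impedances:
  R: Z = R = 116 Ω
  C: Z = 1/(jωC) = -j/(ω·C) = 0 - j1742 Ω
Step 3 — Series combination: Z_total = R + C = 116 - j1742 Ω = 1746∠-86.2° Ω.
Step 4 — Source phasor: V = 150∠134.3° V = -104.8 + j107.4 V.
Step 5 — Ohm's law: I = V / Z_total = (-104.8 + j107.4) / (116 - j1742) = -0.06535 - j0.0558 A.
Step 6 — Convert to polar: |I| = 0.08593 A, ∠I = -139.5°.

I = 0.08593∠-139.5° A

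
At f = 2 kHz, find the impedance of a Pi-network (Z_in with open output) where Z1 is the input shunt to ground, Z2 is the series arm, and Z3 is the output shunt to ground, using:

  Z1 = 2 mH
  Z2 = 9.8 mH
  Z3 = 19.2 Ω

Step 1 — Angular frequency: ω = 2π·f = 2π·2000 = 1.257e+04 rad/s.
Step 2 — Component impedances:
  Z1: Z = jωL = j·1.257e+04·0.002 = 0 + j25.13 Ω
  Z2: Z = jωL = j·1.257e+04·0.0098 = 0 + j123.2 Ω
  Z3: Z = R = 19.2 Ω
Step 3 — With open output, the series arm Z2 and the output shunt Z3 appear in series to ground: Z2 + Z3 = 19.2 + j123.2 Ω.
Step 4 — Parallel with input shunt Z1: Z_in = Z1 || (Z2 + Z3) = 0.5425 + j20.94 Ω = 20.95∠88.5° Ω.

Z = 0.5425 + j20.94 Ω = 20.95∠88.5° Ω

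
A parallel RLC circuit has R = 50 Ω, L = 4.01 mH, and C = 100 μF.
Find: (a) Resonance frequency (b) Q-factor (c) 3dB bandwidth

Step 1 — Resonance: ω₀ = 1/√(LC) = 1/√(0.00401·0.0001) = 1579 rad/s.
Step 2 — f₀ = ω₀/(2π) = 251.3 Hz.
Step 3 — Parallel Q: Q = R/(ω₀L) = 50/(1579·0.00401) = 7.896.
Step 4 — Bandwidth: Δω = ω₀/Q = 200 rad/s; BW = Δω/(2π) = 31.83 Hz.

(a) f₀ = 251.3 Hz  (b) Q = 7.896  (c) BW = 31.83 Hz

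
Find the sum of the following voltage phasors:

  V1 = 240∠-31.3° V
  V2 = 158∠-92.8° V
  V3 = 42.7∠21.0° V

Step 1 — Convert each phasor to rectangular form:
  V1 = 240·(cos(-31.3°) + j·sin(-31.3°)) = 205.1 - j124.7 V
  V2 = 158·(cos(-92.8°) + j·sin(-92.8°)) = -7.718 - j157.8 V
  V3 = 42.7·(cos(21.0°) + j·sin(21.0°)) = 39.86 + j15.3 V
Step 2 — Sum components: V_total = 237.2 - j267.2 V.
Step 3 — Convert to polar: |V_total| = 357.3 V, ∠V_total = -48.4°.

V_total = 357.3∠-48.4° V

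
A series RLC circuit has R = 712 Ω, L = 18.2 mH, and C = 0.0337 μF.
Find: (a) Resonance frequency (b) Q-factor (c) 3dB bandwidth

Step 1 — Resonance condition Im(Z)=0 gives ω₀ = 1/√(LC).
Step 2 — ω₀ = 1/√(0.0182·3.37e-08) = 4.038e+04 rad/s.
Step 3 — f₀ = ω₀/(2π) = 6426 Hz.
Step 4 — Series Q: Q = ω₀L/R = 4.038e+04·0.0182/712 = 1.032.
Step 5 — 3dB bandwidth: Δω = ω₀/Q = 3.912e+04 rad/s; BW = Δω/(2π) = 6226 Hz.

(a) f₀ = 6426 Hz  (b) Q = 1.032  (c) BW = 6226 Hz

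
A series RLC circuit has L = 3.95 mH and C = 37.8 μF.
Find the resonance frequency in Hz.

Step 1 — Resonance condition Im(Z)=0 gives ω₀ = 1/√(LC).
Step 2 — ω₀ = 1/√(0.00395·3.78e-05) = 2588 rad/s.
Step 3 — f₀ = ω₀/(2π) = 411.9 Hz.

f₀ = 411.9 Hz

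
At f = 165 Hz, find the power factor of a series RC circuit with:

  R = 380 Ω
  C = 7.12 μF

Step 1 — Angular frequency: ω = 2π·f = 2π·165 = 1037 rad/s.
Step 2 — Component impedances:
  R: Z = R = 380 Ω
  C: Z = 1/(jωC) = -j/(ω·C) = 0 - j135.5 Ω
Step 3 — Series combination: Z_total = R + C = 380 - j135.5 Ω = 403.4∠-19.6° Ω.
Step 4 — Power factor: PF = cos(φ) = Re(Z)/|Z| = 380/403.43 = 0.9419.
Step 5 — Type: Im(Z) = -135.5 ⇒ leading (phase φ = -19.6°).

PF = 0.9419 (leading, φ = -19.6°)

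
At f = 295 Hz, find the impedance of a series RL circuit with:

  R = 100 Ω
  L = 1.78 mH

Step 1 — Angular frequency: ω = 2π·f = 2π·295 = 1854 rad/s.
Step 2 — Component impedances:
  R: Z = R = 100 Ω
  L: Z = jωL = j·1854·0.00178 = 0 + j3.299 Ω
Step 3 — Series combination: Z_total = R + L = 100 + j3.299 Ω = 100.1∠1.9° Ω.

Z = 100 + j3.299 Ω = 100.1∠1.9° Ω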